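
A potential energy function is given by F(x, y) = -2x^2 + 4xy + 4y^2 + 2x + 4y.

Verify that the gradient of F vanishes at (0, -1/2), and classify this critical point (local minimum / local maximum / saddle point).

saddle point

∇F = (-4x + 4y + 2, 4x + 8y + 4); substituting (0, -1/2) gives ∇F = (0, 0), so (0, -1/2) is indeed a critical point.
The Hessian of F is constant: H = [[-4, 4], [4, 8]].
det(H) = (-4)·8 − 4² = -48.
Since det(H) < 0, H is indefinite and the critical point is a saddle point.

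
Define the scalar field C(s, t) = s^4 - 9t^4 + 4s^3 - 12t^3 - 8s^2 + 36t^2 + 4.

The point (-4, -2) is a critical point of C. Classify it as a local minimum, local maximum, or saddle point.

saddle point

The mixed partial ∂²C/∂s∂t is 0, so the Hessian at any point is diag(C_ss, C_tt) = diag(4(3s^2 + 6s - 4), 36(-3t^2 - 2t + 2)).
At (-4, -2): H = diag(80, -216).
The eigenvalues have opposite signs, so H is indefinite: a saddle point.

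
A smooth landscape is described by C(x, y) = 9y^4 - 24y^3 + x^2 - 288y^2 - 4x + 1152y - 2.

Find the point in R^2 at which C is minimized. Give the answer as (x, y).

C(x,y) separates as P(x) + Q(y) − 2, so its minimum is min P + min Q − 2.
P'(x) = 2x - 4 vanishes at x ∈ {2}; Q'(y) = 36(y - 4)(y - 2)(y + 4) vanishes at y ∈ {-4, 2, 4}.
Local minima of P (where P''>0): P(2)=-4. Local minima of Q: Q(-4)=-5376, Q(4)=768.
So the global minimum of C is P(2) + Q(-4) − 2 = -4 − 5376 − 2 = -5382, attained at (2, -4).

(2, -4)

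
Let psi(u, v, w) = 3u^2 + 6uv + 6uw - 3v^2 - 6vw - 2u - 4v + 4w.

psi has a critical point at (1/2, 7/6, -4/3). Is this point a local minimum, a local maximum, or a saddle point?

The Hessian is constant: H = [[6, 6, 6], [6, -6, -6], [6, -6, 0]].
Leading principal minors: Δ₁ = 6, Δ₂ = -72, Δ₃ = -432.
The minors fit neither the all-positive nor the alternating-sign pattern, so H is indefinite: a saddle point.

saddle point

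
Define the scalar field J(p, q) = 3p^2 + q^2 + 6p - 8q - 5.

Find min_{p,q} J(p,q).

-24

J(p,q) separates as A(p) + B(q) − 5, so its minimum is min A + min B − 5.
A'(p) = 6p + 6 vanishes at p ∈ {-1}; B'(q) = 2q - 8 vanishes at q ∈ {4}.
Local minima of A (where A''>0): A(-1)=-3. Local minima of B: B(4)=-16.
So the global minimum of J is A(-1) + B(4) − 5 = -3 − 16 − 5 = -24, attained at (-1, 4).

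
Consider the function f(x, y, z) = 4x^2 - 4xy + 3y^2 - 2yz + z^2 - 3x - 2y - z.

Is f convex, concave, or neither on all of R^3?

convex

f is quadratic, so its Hessian is the constant matrix H = [[8, -4, 0], [-4, 6, -2], [0, -2, 2]].
Leading principal minors: 8, 32, 32.
All positive ⇒ H ≻ 0 ⇒ convex.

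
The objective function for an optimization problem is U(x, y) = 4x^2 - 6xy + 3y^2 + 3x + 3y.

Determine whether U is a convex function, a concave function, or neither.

convex

U is quadratic, so its Hessian is the constant matrix H = [[8, -6], [-6, 6]].
det(H) = 12, tr(H) = 14.
det(H) > 0 and tr(H) > 0, so H is positive definite everywhere: convex.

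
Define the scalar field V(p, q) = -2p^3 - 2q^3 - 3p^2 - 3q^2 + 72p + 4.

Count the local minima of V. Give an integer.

1

V separates as a function of p plus a function of q, so ∇V=0 decouples.
∂V/∂p = -6(p - 3)(p + 4) = 0 at p ∈ {-4, 3}; ∂V/∂q = -6q(q + 1) = 0 at q ∈ {-1, 0}.
The Hessian is diagonal: diag(V_pp, V_qq). Second derivatives: V_pp(-4)=42, V_pp(3)=-42; V_qq(-1)=6, V_qq(0)=-6.
Local minima occur where both diagonal entries positive: (-4, -1). Count: 1.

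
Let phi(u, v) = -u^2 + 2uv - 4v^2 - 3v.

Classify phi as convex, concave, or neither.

concave

phi is quadratic, so its Hessian is the constant matrix H = [[-2, 2], [2, -8]].
det(H) = 12, tr(H) = -10.
det(H) > 0 and tr(H) < 0, so H is negative definite everywhere: concave.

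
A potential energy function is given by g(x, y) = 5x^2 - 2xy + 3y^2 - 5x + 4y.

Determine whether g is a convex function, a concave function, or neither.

g is quadratic, so its Hessian is the constant matrix H = [[10, -2], [-2, 6]].
det(H) = 56, tr(H) = 16.
det(H) > 0 and tr(H) > 0, so H is positive definite everywhere: convex.

convex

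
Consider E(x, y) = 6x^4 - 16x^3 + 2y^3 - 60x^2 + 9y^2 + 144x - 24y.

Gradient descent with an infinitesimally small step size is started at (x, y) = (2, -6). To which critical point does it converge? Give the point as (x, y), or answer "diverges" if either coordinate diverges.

E is separable, so gradient descent decouples: x follows -∂E/∂x, y follows -∂E/∂y.
∂E/∂x = 24(x - 3)(x - 1)(x + 2); at x=2 this is -96, so x increases.
∂E/∂y = 6(y - 1)(y + 4); at y=-6 this is 84, so y decreases.
The y-coordinate has no critical point in that direction and runs off to infinity.

diverges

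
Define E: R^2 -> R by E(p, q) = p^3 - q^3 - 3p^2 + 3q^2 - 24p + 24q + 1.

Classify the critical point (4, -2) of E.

The mixed partial ∂²E/∂p∂q is 0, so the Hessian at any point is diag(E_pp, E_qq) = diag(6(p - 1), 6(-q + 1)).
At (4, -2): H = diag(18, 18).
Both eigenvalues are positive, so H is positive definite: a local minimum.

local minimum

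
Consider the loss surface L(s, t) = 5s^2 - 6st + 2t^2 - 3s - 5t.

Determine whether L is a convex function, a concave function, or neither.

L is quadratic, so its Hessian is the constant matrix H = [[10, -6], [-6, 4]].
det(H) = 4, tr(H) = 14.
det(H) > 0 and tr(H) > 0, so H is positive definite everywhere: convex.

convex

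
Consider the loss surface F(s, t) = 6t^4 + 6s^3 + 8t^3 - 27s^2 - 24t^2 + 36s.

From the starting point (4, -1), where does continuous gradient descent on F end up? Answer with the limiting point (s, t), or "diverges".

F is separable, so gradient descent decouples: s follows -∂F/∂s, t follows -∂F/∂t.
∂F/∂s = 18(s - 2)(s - 1); at s=4 this is 108, so s decreases.
∂F/∂t = 24t(t - 1)(t + 2); at t=-1 this is 48, so t decreases.
s converges to its nearest critical value 2 (a local min of the s-part); t converges to -2. The iterate converges to (2, -2).

(2, -2)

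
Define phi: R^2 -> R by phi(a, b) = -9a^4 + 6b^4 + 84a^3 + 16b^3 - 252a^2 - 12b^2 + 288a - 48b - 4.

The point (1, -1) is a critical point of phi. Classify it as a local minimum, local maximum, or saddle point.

The mixed partial ∂²phi/∂a∂b is 0, so the Hessian at any point is diag(phi_aa, phi_bb) = diag(36(-3a^2 + 14a - 14), 24(3b^2 + 4b - 1)).
At (1, -1): H = diag(-108, -48).
Both eigenvalues are negative, so H is negative definite: a local maximum.

local maximum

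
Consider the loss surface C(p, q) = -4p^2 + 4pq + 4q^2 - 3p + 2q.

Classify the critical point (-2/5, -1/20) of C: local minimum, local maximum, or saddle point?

saddle point

The Hessian of C is constant: H = [[-8, 4], [4, 8]].
det(H) = (-8)·8 − 4² = -80.
Since det(H) < 0, H is indefinite and the critical point is a saddle point.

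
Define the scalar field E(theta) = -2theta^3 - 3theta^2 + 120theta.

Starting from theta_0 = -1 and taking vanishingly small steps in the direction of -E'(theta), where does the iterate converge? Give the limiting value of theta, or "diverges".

-5

E'(theta) = -6(theta - 4)(theta + 5), so E'(-1) = 120.
Gradient descent moves in the -E' direction, i.e. theta is decreasing.
The nearest critical point in that direction is theta = -5, where E'' = 54 > 0 (a local minimum). The iterate converges there.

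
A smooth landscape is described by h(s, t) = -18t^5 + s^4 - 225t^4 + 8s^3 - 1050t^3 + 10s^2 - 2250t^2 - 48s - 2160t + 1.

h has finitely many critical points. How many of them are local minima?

4

h separates as a function of s plus a function of t, so ∇h=0 decouples.
∂h/∂s = 4(s - 1)(s + 3)(s + 4) = 0 at s ∈ {-4, -3, 1}; ∂h/∂t = -90(t + 1)(t + 2)(t + 3)(t + 4) = 0 at t ∈ {-4, -3, -2, -1}.
The Hessian is diagonal: diag(h_ss, h_tt). Second derivatives: h_ss(-4)=20, h_ss(-3)=-16, h_ss(1)=80; h_tt(-4)=540, h_tt(-3)=-180, h_tt(-2)=180, h_tt(-1)=-540.
Local minima occur where both diagonal entries positive: (-4, -4), (-4, -2), (1, -4), (1, -2). Count: 4.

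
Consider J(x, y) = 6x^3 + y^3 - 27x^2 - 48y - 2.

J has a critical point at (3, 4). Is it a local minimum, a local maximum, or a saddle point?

The mixed partial ∂²J/∂x∂y is 0, so the Hessian at any point is diag(J_xx, J_yy) = diag(18(2x - 3), 6y).
At (3, 4): H = diag(54, 24).
Both eigenvalues are positive, so H is positive definite: a local minimum.

local minimum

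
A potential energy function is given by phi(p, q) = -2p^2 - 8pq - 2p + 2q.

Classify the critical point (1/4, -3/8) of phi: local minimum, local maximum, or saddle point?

saddle point

The Hessian of phi is constant: H = [[-4, -8], [-8, 0]].
det(H) = (-4)·0 − (-8)² = -64.
Since det(H) < 0, H is indefinite and the critical point is a saddle point.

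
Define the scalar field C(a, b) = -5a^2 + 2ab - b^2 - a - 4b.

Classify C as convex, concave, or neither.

C is quadratic, so its Hessian is the constant matrix H = [[-10, 2], [2, -2]].
det(H) = 16, tr(H) = -12.
det(H) > 0 and tr(H) < 0, so H is negative definite everywhere: concave.

concave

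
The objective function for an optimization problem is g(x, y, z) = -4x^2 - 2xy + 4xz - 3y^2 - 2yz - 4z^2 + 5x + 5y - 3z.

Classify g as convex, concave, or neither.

concave

g is quadratic, so its Hessian is the constant matrix H = [[-8, -2, 4], [-2, -6, -2], [4, -2, -8]].
Leading principal minors: -8, 44, -192.
Signs alternate −, +, − ⇒ H ≺ 0 ⇒ concave.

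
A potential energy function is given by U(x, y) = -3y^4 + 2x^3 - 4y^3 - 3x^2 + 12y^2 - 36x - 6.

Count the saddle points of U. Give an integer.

U separates as a function of x plus a function of y, so ∇U=0 decouples.
∂U/∂x = 6(x - 3)(x + 2) = 0 at x ∈ {-2, 3}; ∂U/∂y = -12y(y - 1)(y + 2) = 0 at y ∈ {-2, 0, 1}.
The Hessian is diagonal: diag(U_xx, U_yy). Second derivatives: U_xx(-2)=-30, U_xx(3)=30; U_yy(-2)=-72, U_yy(0)=24, U_yy(1)=-36.
Saddle points occur where the two diagonal entries have opposite signs: (-2, 0), (3, -2), (3, 1). Count: 3.

3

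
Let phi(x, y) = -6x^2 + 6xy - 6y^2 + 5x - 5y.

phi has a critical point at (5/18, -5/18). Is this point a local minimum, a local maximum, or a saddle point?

local maximum

The Hessian of phi is constant: H = [[-12, 6], [6, -12]].
det(H) = (-12)·(-12) − 6² = 108.
det(H) > 0 and tr(H) = -24 < 0, so H is negative definite and the point is a local maximum.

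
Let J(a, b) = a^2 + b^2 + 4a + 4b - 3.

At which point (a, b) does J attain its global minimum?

(-2, -2)

J(a,b) separates as P(a) + Q(b) − 3, so its minimum is min P + min Q − 3.
P'(a) = 2a + 4 vanishes at a ∈ {-2}; Q'(b) = 2b + 4 vanishes at b ∈ {-2}.
Local minima of P (where P''>0): P(-2)=-4. Local minima of Q: Q(-2)=-4.
So the global minimum of J is P(-2) + Q(-2) − 3 = -4 − 4 − 3 = -11, attained at (-2, -2).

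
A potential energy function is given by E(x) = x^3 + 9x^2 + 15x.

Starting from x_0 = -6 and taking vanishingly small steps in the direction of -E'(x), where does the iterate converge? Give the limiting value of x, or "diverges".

E'(x) = 3(x + 1)(x + 5), so E'(-6) = 15.
Gradient descent moves in the -E' direction, i.e. x is decreasing.
There is no critical point below x=-6, and E' keeps the same sign, so the iterate runs off to −∞.

diverges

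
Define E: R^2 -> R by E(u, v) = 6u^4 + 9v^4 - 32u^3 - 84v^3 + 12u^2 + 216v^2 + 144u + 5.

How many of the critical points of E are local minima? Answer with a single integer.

4

E separates as a function of u plus a function of v, so ∇E=0 decouples.
∂E/∂u = 24(u - 3)(u - 2)(u + 1) = 0 at u ∈ {-1, 2, 3}; ∂E/∂v = 36v(v - 4)(v - 3) = 0 at v ∈ {0, 3, 4}.
The Hessian is diagonal: diag(E_uu, E_vv). Second derivatives: E_uu(-1)=288, E_uu(2)=-72, E_uu(3)=96; E_vv(0)=432, E_vv(3)=-108, E_vv(4)=144.
Local minima occur where both diagonal entries positive: (-1, 0), (-1, 4), (3, 0), (3, 4). Count: 4.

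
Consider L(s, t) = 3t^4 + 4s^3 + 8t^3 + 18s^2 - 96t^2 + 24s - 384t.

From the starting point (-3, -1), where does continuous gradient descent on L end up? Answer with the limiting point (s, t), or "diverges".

L is separable, so gradient descent decouples: s follows -∂L/∂s, t follows -∂L/∂t.
∂L/∂s = 12(s + 1)(s + 2); at s=-3 this is 24, so s decreases.
∂L/∂t = 12(t - 4)(t + 2)(t + 4); at t=-1 this is -180, so t increases.
The s-coordinate has no critical point in that direction and runs off to infinity.

diverges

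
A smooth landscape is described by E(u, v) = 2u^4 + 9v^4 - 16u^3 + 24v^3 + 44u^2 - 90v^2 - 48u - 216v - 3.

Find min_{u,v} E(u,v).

-477

E(u,v) separates as P(u) + Q(v) − 3, so its minimum is min P + min Q − 3.
P'(u) = 8(u - 3)(u - 2)(u - 1) vanishes at u ∈ {1, 2, 3}; Q'(v) = 36(v - 2)(v + 1)(v + 3) vanishes at v ∈ {-3, -1, 2}.
Local minima of P (where P''>0): P(1)=-18, P(3)=-18. Local minima of Q: Q(-3)=-81, Q(2)=-456.
So the global minimum of E is P(1) + Q(2) − 3 = -18 − 456 − 3 = -477, attained at (1, 2).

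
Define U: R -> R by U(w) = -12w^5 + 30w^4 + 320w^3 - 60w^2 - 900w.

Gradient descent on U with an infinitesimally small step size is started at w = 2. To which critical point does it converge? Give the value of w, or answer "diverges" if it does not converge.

1

U'(w) = -60(w - 5)(w - 1)(w + 1)(w + 3), so U'(2) = 2700.
Gradient descent moves in the -U' direction, i.e. w is decreasing.
The nearest critical point in that direction is w = 1, where U'' = 1920 > 0 (a local minimum). The iterate converges there.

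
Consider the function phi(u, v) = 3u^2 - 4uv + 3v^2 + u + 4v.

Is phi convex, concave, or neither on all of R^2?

convex

phi is quadratic, so its Hessian is the constant matrix H = [[6, -4], [-4, 6]].
det(H) = 20, tr(H) = 12.
det(H) > 0 and tr(H) > 0, so H is positive definite everywhere: convex.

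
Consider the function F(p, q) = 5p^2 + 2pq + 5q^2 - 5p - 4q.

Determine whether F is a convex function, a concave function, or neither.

F is quadratic, so its Hessian is the constant matrix H = [[10, 2], [2, 10]].
det(H) = 96, tr(H) = 20.
det(H) > 0 and tr(H) > 0, so H is positive definite everywhere: convex.

convex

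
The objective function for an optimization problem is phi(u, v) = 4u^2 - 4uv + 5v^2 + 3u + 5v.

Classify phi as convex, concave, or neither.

phi is quadratic, so its Hessian is the constant matrix H = [[8, -4], [-4, 10]].
det(H) = 64, tr(H) = 18.
det(H) > 0 and tr(H) > 0, so H is positive definite everywhere: convex.

convex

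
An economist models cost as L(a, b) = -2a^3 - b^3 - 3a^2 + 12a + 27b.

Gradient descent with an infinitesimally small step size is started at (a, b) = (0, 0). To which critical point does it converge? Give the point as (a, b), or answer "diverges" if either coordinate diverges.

L is separable, so gradient descent decouples: a follows -∂L/∂a, b follows -∂L/∂b.
∂L/∂a = -6(a - 1)(a + 2); at a=0 this is 12, so a decreases.
∂L/∂b = -3(b - 3)(b + 3); at b=0 this is 27, so b decreases.
a converges to its nearest critical value -2 (a local min of the a-part); b converges to -3. The iterate converges to (-2, -3).

(-2, -3)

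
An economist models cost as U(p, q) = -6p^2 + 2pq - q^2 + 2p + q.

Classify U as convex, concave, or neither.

U is quadratic, so its Hessian is the constant matrix H = [[-12, 2], [2, -2]].
det(H) = 20, tr(H) = -14.
det(H) > 0 and tr(H) < 0, so H is negative definite everywhere: concave.

concave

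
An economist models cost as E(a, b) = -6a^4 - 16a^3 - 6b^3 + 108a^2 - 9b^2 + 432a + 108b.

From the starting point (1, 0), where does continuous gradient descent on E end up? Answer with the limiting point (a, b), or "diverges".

E is separable, so gradient descent decouples: a follows -∂E/∂a, b follows -∂E/∂b.
∂E/∂a = -24(a - 3)(a + 2)(a + 3); at a=1 this is 576, so a decreases.
∂E/∂b = -18(b - 2)(b + 3); at b=0 this is 108, so b decreases.
a converges to its nearest critical value -2 (a local min of the a-part); b converges to -3. The iterate converges to (-2, -3).

(-2, -3)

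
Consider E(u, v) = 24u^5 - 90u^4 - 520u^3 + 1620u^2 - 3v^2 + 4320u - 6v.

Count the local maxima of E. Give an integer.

E separates as a function of u plus a function of v, so ∇E=0 decouples.
∂E/∂u = 120(u - 4)(u - 3)(u + 1)(u + 3) = 0 at u ∈ {-3, -1, 3, 4}; ∂E/∂v = -6(v + 1) = 0 at v ∈ {-1}.
The Hessian is diagonal: diag(E_uu, E_vv). Second derivatives: E_uu(-3)=-10080, E_uu(-1)=4800, E_uu(3)=-2880, E_uu(4)=4200; E_vv(-1)=-6.
Local maxima occur where both diagonal entries negative: (-3, -1), (3, -1). Count: 2.

2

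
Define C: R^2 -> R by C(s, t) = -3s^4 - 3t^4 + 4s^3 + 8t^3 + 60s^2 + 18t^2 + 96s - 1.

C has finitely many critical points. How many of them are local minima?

C separates as a function of s plus a function of t, so ∇C=0 decouples.
∂C/∂s = -12(s - 4)(s + 1)(s + 2) = 0 at s ∈ {-2, -1, 4}; ∂C/∂t = -12t(t - 3)(t + 1) = 0 at t ∈ {-1, 0, 3}.
The Hessian is diagonal: diag(C_ss, C_tt). Second derivatives: C_ss(-2)=-72, C_ss(-1)=60, C_ss(4)=-360; C_tt(-1)=-48, C_tt(0)=36, C_tt(3)=-144.
Local minima occur where both diagonal entries positive: (-1, 0). Count: 1.

1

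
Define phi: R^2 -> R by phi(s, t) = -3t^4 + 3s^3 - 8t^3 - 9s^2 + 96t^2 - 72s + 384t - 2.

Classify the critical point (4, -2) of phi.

The mixed partial ∂²phi/∂s∂t is 0, so the Hessian at any point is diag(phi_ss, phi_tt) = diag(18(s - 1), 12(-3t^2 - 4t + 16)).
At (4, -2): H = diag(54, 144).
Both eigenvalues are positive, so H is positive definite: a local minimum.

local minimum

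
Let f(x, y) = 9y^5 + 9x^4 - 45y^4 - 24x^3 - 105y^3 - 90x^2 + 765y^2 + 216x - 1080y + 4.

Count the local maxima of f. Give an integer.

f separates as a function of x plus a function of y, so ∇f=0 decouples.
∂f/∂x = 36(x - 3)(x - 1)(x + 2) = 0 at x ∈ {-2, 1, 3}; ∂f/∂y = 45(y - 4)(y - 2)(y - 1)(y + 3) = 0 at y ∈ {-3, 1, 2, 4}.
The Hessian is diagonal: diag(f_xx, f_yy). Second derivatives: f_xx(-2)=540, f_xx(1)=-216, f_xx(3)=360; f_yy(-3)=-6300, f_yy(1)=540, f_yy(2)=-450, f_yy(4)=1890.
Local maxima occur where both diagonal entries negative: (1, -3), (1, 2). Count: 2.

2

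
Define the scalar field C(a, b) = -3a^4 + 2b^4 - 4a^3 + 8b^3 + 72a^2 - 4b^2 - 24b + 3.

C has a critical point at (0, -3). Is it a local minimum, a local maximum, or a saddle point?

local minimum

The mixed partial ∂²C/∂a∂b is 0, so the Hessian at any point is diag(C_aa, C_bb) = diag(12(-3a^2 - 2a + 12), 8(3b^2 + 6b - 1)).
At (0, -3): H = diag(144, 64).
Both eigenvalues are positive, so H is positive definite: a local minimum.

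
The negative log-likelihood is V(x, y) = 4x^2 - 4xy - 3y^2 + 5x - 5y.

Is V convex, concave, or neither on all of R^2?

V is quadratic, so its Hessian is the constant matrix H = [[8, -4], [-4, -6]].
det(H) = -64, tr(H) = 2.
det(H) < 0, so H is indefinite: neither convex nor concave.

neither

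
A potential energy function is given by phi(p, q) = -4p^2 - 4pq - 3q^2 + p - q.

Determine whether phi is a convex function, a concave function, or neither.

concave

phi is quadratic, so its Hessian is the constant matrix H = [[-8, -4], [-4, -6]].
det(H) = 32, tr(H) = -14.
det(H) > 0 and tr(H) < 0, so H is negative definite everywhere: concave.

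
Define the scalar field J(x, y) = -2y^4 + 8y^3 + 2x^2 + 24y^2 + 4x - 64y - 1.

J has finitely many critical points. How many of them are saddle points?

J separates as a function of x plus a function of y, so ∇J=0 decouples.
∂J/∂x = 4(x + 1) = 0 at x ∈ {-1}; ∂J/∂y = -8(y - 4)(y - 1)(y + 2) = 0 at y ∈ {-2, 1, 4}.
The Hessian is diagonal: diag(J_xx, J_yy). Second derivatives: J_xx(-1)=4; J_yy(-2)=-144, J_yy(1)=72, J_yy(4)=-144.
Saddle points occur where the two diagonal entries have opposite signs: (-1, -2), (-1, 4). Count: 2.

2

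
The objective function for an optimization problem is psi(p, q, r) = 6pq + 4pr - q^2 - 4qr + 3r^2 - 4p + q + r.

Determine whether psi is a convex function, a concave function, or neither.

psi is quadratic, so its Hessian is the constant matrix H = [[0, 6, 4], [6, -2, -4], [4, -4, 6]].
Leading principal minors: 0, -36, -376.
Neither pattern holds ⇒ H is indefinite ⇒ neither convex nor concave.

neither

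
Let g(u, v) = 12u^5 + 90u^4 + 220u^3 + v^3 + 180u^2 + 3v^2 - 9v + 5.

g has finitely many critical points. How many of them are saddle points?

g separates as a function of u plus a function of v, so ∇g=0 decouples.
∂g/∂u = 60u(u + 1)(u + 2)(u + 3) = 0 at u ∈ {-3, -2, -1, 0}; ∂g/∂v = 3(v - 1)(v + 3) = 0 at v ∈ {-3, 1}.
The Hessian is diagonal: diag(g_uu, g_vv). Second derivatives: g_uu(-3)=-360, g_uu(-2)=120, g_uu(-1)=-120, g_uu(0)=360; g_vv(-3)=-12, g_vv(1)=12.
Saddle points occur where the two diagonal entries have opposite signs: (-3, 1), (-2, -3), (-1, 1), (0, -3). Count: 4.

4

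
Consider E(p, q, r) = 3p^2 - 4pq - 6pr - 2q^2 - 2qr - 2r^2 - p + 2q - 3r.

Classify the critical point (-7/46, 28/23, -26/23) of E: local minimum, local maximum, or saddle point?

saddle point

The Hessian is constant: H = [[6, -4, -6], [-4, -4, -2], [-6, -2, -4]].
Leading principal minors: Δ₁ = 6, Δ₂ = -40, Δ₃ = 184.
The minors fit neither the all-positive nor the alternating-sign pattern, so H is indefinite: a saddle point.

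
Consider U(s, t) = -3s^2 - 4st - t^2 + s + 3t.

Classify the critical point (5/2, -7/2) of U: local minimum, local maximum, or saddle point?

saddle point

The Hessian of U is constant: H = [[-6, -4], [-4, -2]].
det(H) = (-6)·(-2) − (-4)² = -4.
Since det(H) < 0, H is indefinite and the critical point is a saddle point.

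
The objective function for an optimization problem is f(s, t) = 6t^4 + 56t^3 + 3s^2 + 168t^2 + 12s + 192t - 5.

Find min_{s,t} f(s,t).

f(s,t) separates as P(s) + Q(t) − 5, so its minimum is min P + min Q − 5.
P'(s) = 6s + 12 vanishes at s ∈ {-2}; Q'(t) = 24(t + 1)(t + 2)(t + 4) vanishes at t ∈ {-4, -2, -1}.
Local minima of P (where P''>0): P(-2)=-12. Local minima of Q: Q(-4)=-128, Q(-1)=-74.
So the global minimum of f is P(-2) + Q(-4) − 5 = -12 − 128 − 5 = -145, attained at (-2, -4).

-145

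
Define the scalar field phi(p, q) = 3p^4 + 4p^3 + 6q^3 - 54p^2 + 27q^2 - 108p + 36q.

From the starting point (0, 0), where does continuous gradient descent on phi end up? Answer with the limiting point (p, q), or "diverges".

phi is separable, so gradient descent decouples: p follows -∂phi/∂p, q follows -∂phi/∂q.
∂phi/∂p = 12(p - 3)(p + 1)(p + 3); at p=0 this is -108, so p increases.
∂phi/∂q = 18(q + 1)(q + 2); at q=0 this is 36, so q decreases.
p converges to its nearest critical value 3 (a local min of the p-part); q converges to -1. The iterate converges to (3, -1).

(3, -1)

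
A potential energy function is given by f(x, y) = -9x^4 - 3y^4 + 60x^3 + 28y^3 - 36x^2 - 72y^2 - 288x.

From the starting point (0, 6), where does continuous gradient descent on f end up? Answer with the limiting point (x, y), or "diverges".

f is separable, so gradient descent decouples: x follows -∂f/∂x, y follows -∂f/∂y.
∂f/∂x = -36(x - 4)(x - 2)(x + 1); at x=0 this is -288, so x increases.
∂f/∂y = -12y(y - 4)(y - 3); at y=6 this is -432, so y increases.
The y-coordinate has no critical point in that direction and runs off to infinity.

diverges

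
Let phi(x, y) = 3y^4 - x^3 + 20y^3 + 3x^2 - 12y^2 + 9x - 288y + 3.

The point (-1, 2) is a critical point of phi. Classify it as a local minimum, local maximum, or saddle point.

The mixed partial ∂²phi/∂x∂y is 0, so the Hessian at any point is diag(phi_xx, phi_yy) = diag(6(-x + 1), 12(3y^2 + 10y - 2)).
At (-1, 2): H = diag(12, 360).
Both eigenvalues are positive, so H is positive definite: a local minimum.

local minimum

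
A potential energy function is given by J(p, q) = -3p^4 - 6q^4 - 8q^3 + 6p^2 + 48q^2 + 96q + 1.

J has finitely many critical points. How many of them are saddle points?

J separates as a function of p plus a function of q, so ∇J=0 decouples.
∂J/∂p = -12p(p - 1)(p + 1) = 0 at p ∈ {-1, 0, 1}; ∂J/∂q = -24(q - 2)(q + 1)(q + 2) = 0 at q ∈ {-2, -1, 2}.
The Hessian is diagonal: diag(J_pp, J_qq). Second derivatives: J_pp(-1)=-24, J_pp(0)=12, J_pp(1)=-24; J_qq(-2)=-96, J_qq(-1)=72, J_qq(2)=-288.
Saddle points occur where the two diagonal entries have opposite signs: (-1, -1), (0, -2), (0, 2), (1, -1). Count: 4.

4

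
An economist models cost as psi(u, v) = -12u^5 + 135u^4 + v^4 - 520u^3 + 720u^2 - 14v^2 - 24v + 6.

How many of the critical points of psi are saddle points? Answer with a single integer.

psi separates as a function of u plus a function of v, so ∇psi=0 decouples.
∂psi/∂u = -60u(u - 4)(u - 3)(u - 2) = 0 at u ∈ {0, 2, 3, 4}; ∂psi/∂v = 4(v - 3)(v + 1)(v + 2) = 0 at v ∈ {-2, -1, 3}.
The Hessian is diagonal: diag(psi_uu, psi_vv). Second derivatives: psi_uu(0)=1440, psi_uu(2)=-240, psi_uu(3)=180, psi_uu(4)=-480; psi_vv(-2)=20, psi_vv(-1)=-16, psi_vv(3)=80.
Saddle points occur where the two diagonal entries have opposite signs: (0, -1), (2, -2), (2, 3), (3, -1), (4, -2), (4, 3). Count: 6.

6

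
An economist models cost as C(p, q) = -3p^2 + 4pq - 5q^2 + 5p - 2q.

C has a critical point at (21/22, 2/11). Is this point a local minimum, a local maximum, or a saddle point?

local maximum

The Hessian of C is constant: H = [[-6, 4], [4, -10]].
det(H) = (-6)·(-10) − 4² = 44.
det(H) > 0 and tr(H) = -16 < 0, so H is negative definite and the point is a local maximum.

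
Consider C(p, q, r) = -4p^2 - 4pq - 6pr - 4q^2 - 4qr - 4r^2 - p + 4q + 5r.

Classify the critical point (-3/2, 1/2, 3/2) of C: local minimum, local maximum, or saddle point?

local maximum

The Hessian is constant: H = [[-8, -4, -6], [-4, -8, -4], [-6, -4, -8]].
Leading principal minors: Δ₁ = -8, Δ₂ = 48, Δ₃ = -160.
The minors alternate sign starting negative (−, +, −), so H is negative definite: a local maximum.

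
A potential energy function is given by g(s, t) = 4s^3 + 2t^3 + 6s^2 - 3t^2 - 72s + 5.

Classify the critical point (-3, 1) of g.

saddle point

The mixed partial ∂²g/∂s∂t is 0, so the Hessian at any point is diag(g_ss, g_tt) = diag(12(2s + 1), 6(2t - 1)).
At (-3, 1): H = diag(-60, 6).
The eigenvalues have opposite signs, so H is indefinite: a saddle point.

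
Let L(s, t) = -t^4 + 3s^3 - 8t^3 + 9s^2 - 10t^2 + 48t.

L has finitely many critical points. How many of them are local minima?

L separates as a function of s plus a function of t, so ∇L=0 decouples.
∂L/∂s = 9s(s + 2) = 0 at s ∈ {-2, 0}; ∂L/∂t = -4(t - 1)(t + 3)(t + 4) = 0 at t ∈ {-4, -3, 1}.
The Hessian is diagonal: diag(L_ss, L_tt). Second derivatives: L_ss(-2)=-18, L_ss(0)=18; L_tt(-4)=-20, L_tt(-3)=16, L_tt(1)=-80.
Local minima occur where both diagonal entries positive: (0, -3). Count: 1.

1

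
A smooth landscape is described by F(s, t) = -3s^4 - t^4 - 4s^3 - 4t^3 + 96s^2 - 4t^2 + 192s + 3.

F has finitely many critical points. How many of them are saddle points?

F separates as a function of s plus a function of t, so ∇F=0 decouples.
∂F/∂s = -12(s - 4)(s + 1)(s + 4) = 0 at s ∈ {-4, -1, 4}; ∂F/∂t = -4t(t + 1)(t + 2) = 0 at t ∈ {-2, -1, 0}.
The Hessian is diagonal: diag(F_ss, F_tt). Second derivatives: F_ss(-4)=-288, F_ss(-1)=180, F_ss(4)=-480; F_tt(-2)=-8, F_tt(-1)=4, F_tt(0)=-8.
Saddle points occur where the two diagonal entries have opposite signs: (-4, -1), (-1, -2), (-1, 0), (4, -1). Count: 4.

4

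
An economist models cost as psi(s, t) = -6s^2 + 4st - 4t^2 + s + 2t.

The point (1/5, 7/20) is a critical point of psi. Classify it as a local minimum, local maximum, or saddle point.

The Hessian of psi is constant: H = [[-12, 4], [4, -8]].
det(H) = (-12)·(-8) − 4² = 80.
det(H) > 0 and tr(H) = -20 < 0, so H is negative definite and the point is a local maximum.

local maximum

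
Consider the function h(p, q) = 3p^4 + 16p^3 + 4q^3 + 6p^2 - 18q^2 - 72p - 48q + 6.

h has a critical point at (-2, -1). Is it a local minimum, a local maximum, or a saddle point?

The mixed partial ∂²h/∂p∂q is 0, so the Hessian at any point is diag(h_pp, h_qq) = diag(12(3p^2 + 8p + 1), 12(2q - 3)).
At (-2, -1): H = diag(-36, -60).
Both eigenvalues are negative, so H is negative definite: a local maximum.

local maximum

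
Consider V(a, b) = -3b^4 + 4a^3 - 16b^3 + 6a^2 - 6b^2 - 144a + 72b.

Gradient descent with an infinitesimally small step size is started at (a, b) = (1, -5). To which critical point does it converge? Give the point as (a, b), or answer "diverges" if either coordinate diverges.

V is separable, so gradient descent decouples: a follows -∂V/∂a, b follows -∂V/∂b.
∂V/∂a = 12(a - 3)(a + 4); at a=1 this is -120, so a increases.
∂V/∂b = -12(b - 1)(b + 2)(b + 3); at b=-5 this is 432, so b decreases.
The b-coordinate has no critical point in that direction and runs off to infinity.

diverges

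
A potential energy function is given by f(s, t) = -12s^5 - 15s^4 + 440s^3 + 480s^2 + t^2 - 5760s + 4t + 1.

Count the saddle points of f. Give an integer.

2

f separates as a function of s plus a function of t, so ∇f=0 decouples.
∂f/∂s = -60(s - 4)(s - 2)(s + 3)(s + 4) = 0 at s ∈ {-4, -3, 2, 4}; ∂f/∂t = 2(t + 2) = 0 at t ∈ {-2}.
The Hessian is diagonal: diag(f_ss, f_tt). Second derivatives: f_ss(-4)=2880, f_ss(-3)=-2100, f_ss(2)=3600, f_ss(4)=-6720; f_tt(-2)=2.
Saddle points occur where the two diagonal entries have opposite signs: (-3, -2), (4, -2). Count: 2.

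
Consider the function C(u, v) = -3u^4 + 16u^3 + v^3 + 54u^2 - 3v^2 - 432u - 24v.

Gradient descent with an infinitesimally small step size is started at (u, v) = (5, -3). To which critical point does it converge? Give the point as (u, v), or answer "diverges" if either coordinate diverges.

C is separable, so gradient descent decouples: u follows -∂C/∂u, v follows -∂C/∂v.
∂C/∂u = -12(u - 4)(u - 3)(u + 3); at u=5 this is -192, so u increases.
∂C/∂v = 3(v - 4)(v + 2); at v=-3 this is 21, so v decreases.
The u-coordinate has no critical point in that direction and runs off to infinity.

diverges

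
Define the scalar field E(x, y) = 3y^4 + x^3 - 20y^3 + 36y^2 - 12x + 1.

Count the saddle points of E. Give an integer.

E separates as a function of x plus a function of y, so ∇E=0 decouples.
∂E/∂x = 3(x - 2)(x + 2) = 0 at x ∈ {-2, 2}; ∂E/∂y = 12y(y - 3)(y - 2) = 0 at y ∈ {0, 2, 3}.
The Hessian is diagonal: diag(E_xx, E_yy). Second derivatives: E_xx(-2)=-12, E_xx(2)=12; E_yy(0)=72, E_yy(2)=-24, E_yy(3)=36.
Saddle points occur where the two diagonal entries have opposite signs: (-2, 0), (-2, 3), (2, 2). Count: 3.

3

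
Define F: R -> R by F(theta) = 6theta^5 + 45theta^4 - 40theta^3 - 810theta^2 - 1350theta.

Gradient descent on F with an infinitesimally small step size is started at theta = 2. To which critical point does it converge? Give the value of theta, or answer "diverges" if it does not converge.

3

F'(theta) = 30(theta - 3)(theta + 1)(theta + 3)(theta + 5), so F'(2) = -3150.
Gradient descent moves in the -F' direction, i.e. theta is increasing.
The nearest critical point in that direction is theta = 3, where F'' = 5760 > 0 (a local minimum). The iterate converges there.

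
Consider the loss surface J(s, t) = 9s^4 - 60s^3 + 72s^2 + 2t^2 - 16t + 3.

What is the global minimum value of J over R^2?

J(s,t) separates as P(s) + Q(t) + 3, so its minimum is min P + min Q + 3.
P'(s) = 36s(s - 4)(s - 1) vanishes at s ∈ {0, 1, 4}; Q'(t) = 4(t - 4) vanishes at t ∈ {4}.
Local minima of P (where P''>0): P(0)=0, P(4)=-384. Local minima of Q: Q(4)=-32.
So the global minimum of J is P(4) + Q(4) + 3 = -384 − 32 + 3 = -413, attained at (4, 4).

-413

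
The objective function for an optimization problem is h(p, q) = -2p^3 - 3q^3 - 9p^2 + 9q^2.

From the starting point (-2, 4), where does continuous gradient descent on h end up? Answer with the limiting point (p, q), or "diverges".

diverges

h is separable, so gradient descent decouples: p follows -∂h/∂p, q follows -∂h/∂q.
∂h/∂p = -6p(p + 3); at p=-2 this is 12, so p decreases.
∂h/∂q = -9q(q - 2); at q=4 this is -72, so q increases.
The q-coordinate has no critical point in that direction and runs off to infinity.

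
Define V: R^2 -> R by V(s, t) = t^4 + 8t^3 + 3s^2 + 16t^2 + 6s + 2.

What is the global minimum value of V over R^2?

V(s,t) separates as P(s) + Q(t) + 2, so its minimum is min P + min Q + 2.
P'(s) = 6s + 6 vanishes at s ∈ {-1}; Q'(t) = 4t(t + 2)(t + 4) vanishes at t ∈ {-4, -2, 0}.
Local minima of P (where P''>0): P(-1)=-3. Local minima of Q: Q(-4)=0, Q(0)=0.
So the global minimum of V is P(-1) + Q(-4) + 2 = -3 + 0 + 2 = -1, attained at (-1, -4).

-1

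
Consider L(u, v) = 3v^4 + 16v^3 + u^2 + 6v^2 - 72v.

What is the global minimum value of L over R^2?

-47

L(u,v) separates as P(u) + Q(v), so its minimum is min P + min Q.
P'(u) = 2u vanishes at u ∈ {0}; Q'(v) = 12(v - 1)(v + 2)(v + 3) vanishes at v ∈ {-3, -2, 1}.
Local minima of P (where P''>0): P(0)=0. Local minima of Q: Q(-3)=81, Q(1)=-47.
So the global minimum of L is P(0) + Q(1) = 0 − 47 = -47, attained at (0, 1).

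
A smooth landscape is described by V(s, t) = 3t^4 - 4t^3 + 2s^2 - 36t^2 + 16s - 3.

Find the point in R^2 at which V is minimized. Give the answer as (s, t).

V(s,t) separates as P(s) + Q(t) − 3, so its minimum is min P + min Q − 3.
P'(s) = 4s + 16 vanishes at s ∈ {-4}; Q'(t) = 12t(t - 3)(t + 2) vanishes at t ∈ {-2, 0, 3}.
Local minima of P (where P''>0): P(-4)=-32. Local minima of Q: Q(-2)=-64, Q(3)=-189.
So the global minimum of V is P(-4) + Q(3) − 3 = -32 − 189 − 3 = -224, attained at (-4, 3).

(-4, 3)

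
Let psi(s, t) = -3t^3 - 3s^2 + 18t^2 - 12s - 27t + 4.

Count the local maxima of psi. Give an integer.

psi separates as a function of s plus a function of t, so ∇psi=0 decouples.
∂psi/∂s = -6(s + 2) = 0 at s ∈ {-2}; ∂psi/∂t = -9(t - 3)(t - 1) = 0 at t ∈ {1, 3}.
The Hessian is diagonal: diag(psi_ss, psi_tt). Second derivatives: psi_ss(-2)=-6; psi_tt(1)=18, psi_tt(3)=-18.
Local maxima occur where both diagonal entries negative: (-2, 3). Count: 1.

1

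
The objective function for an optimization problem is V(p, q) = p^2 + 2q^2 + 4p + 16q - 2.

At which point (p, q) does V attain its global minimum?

(-2, -4)

V(p,q) separates as A(p) + B(q) − 2, so its minimum is min A + min B − 2.
A'(p) = 2p + 4 vanishes at p ∈ {-2}; B'(q) = 4q + 16 vanishes at q ∈ {-4}.
Local minima of A (where A''>0): A(-2)=-4. Local minima of B: B(-4)=-32.
So the global minimum of V is A(-2) + B(-4) − 2 = -4 − 32 − 2 = -38, attained at (-2, -4).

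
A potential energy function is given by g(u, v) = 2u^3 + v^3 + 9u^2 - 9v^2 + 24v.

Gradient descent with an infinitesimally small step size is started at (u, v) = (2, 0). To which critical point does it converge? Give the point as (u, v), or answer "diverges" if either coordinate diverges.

diverges

g is separable, so gradient descent decouples: u follows -∂g/∂u, v follows -∂g/∂v.
∂g/∂u = 6u(u + 3); at u=2 this is 60, so u decreases.
∂g/∂v = 3(v - 4)(v - 2); at v=0 this is 24, so v decreases.
The v-coordinate has no critical point in that direction and runs off to infinity.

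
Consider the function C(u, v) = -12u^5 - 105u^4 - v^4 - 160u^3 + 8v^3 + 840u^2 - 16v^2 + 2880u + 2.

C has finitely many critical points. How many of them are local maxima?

4

C separates as a function of u plus a function of v, so ∇C=0 decouples.
∂C/∂u = -60(u - 2)(u + 2)(u + 3)(u + 4) = 0 at u ∈ {-4, -3, -2, 2}; ∂C/∂v = -4v(v - 4)(v - 2) = 0 at v ∈ {0, 2, 4}.
The Hessian is diagonal: diag(C_uu, C_vv). Second derivatives: C_uu(-4)=720, C_uu(-3)=-300, C_uu(-2)=480, C_uu(2)=-7200; C_vv(0)=-32, C_vv(2)=16, C_vv(4)=-32.
Local maxima occur where both diagonal entries negative: (-3, 0), (-3, 4), (2, 0), (2, 4). Count: 4.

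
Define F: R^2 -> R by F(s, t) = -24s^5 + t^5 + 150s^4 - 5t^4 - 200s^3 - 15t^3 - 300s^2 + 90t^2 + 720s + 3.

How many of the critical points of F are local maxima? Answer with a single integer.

4

F separates as a function of s plus a function of t, so ∇F=0 decouples.
∂F/∂s = -120(s - 3)(s - 2)(s - 1)(s + 1) = 0 at s ∈ {-1, 1, 2, 3}; ∂F/∂t = 5t(t - 4)(t - 3)(t + 3) = 0 at t ∈ {-3, 0, 3, 4}.
The Hessian is diagonal: diag(F_ss, F_tt). Second derivatives: F_ss(-1)=2880, F_ss(1)=-480, F_ss(2)=360, F_ss(3)=-960; F_tt(-3)=-630, F_tt(0)=180, F_tt(3)=-90, F_tt(4)=140.
Local maxima occur where both diagonal entries negative: (1, -3), (1, 3), (3, -3), (3, 3). Count: 4.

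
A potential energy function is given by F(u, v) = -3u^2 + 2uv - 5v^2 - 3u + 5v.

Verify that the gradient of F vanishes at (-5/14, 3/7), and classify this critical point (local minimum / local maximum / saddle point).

local maximum

∇F = (-6u + 2v - 3, 2u - 10v + 5); substituting (-5/14, 3/7) gives ∇F = (0, 0), so (-5/14, 3/7) is indeed a critical point.
The Hessian of F is constant: H = [[-6, 2], [2, -10]].
det(H) = (-6)·(-10) − 2² = 56.
det(H) > 0 and tr(H) = -16 < 0, so H is negative definite and the point is a local maximum.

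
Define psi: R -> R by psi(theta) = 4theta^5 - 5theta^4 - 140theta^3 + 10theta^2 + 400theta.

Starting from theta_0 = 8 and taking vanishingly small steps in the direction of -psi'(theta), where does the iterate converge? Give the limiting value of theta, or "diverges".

5

psi'(theta) = 20(theta - 5)(theta - 1)(theta + 1)(theta + 4), so psi'(8) = 45360.
Gradient descent moves in the -psi' direction, i.e. theta is decreasing.
The nearest critical point in that direction is theta = 5, where psi'' = 4320 > 0 (a local minimum). The iterate converges there.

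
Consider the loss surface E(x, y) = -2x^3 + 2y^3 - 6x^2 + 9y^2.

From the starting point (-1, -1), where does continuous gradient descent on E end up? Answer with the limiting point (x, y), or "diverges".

E is separable, so gradient descent decouples: x follows -∂E/∂x, y follows -∂E/∂y.
∂E/∂x = -6x(x + 2); at x=-1 this is 6, so x decreases.
∂E/∂y = 6y(y + 3); at y=-1 this is -12, so y increases.
x converges to its nearest critical value -2 (a local min of the x-part); y converges to 0. The iterate converges to (-2, 0).

(-2, 0)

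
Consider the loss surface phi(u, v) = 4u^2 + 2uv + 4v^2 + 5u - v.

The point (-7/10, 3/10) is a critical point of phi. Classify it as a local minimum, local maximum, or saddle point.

local minimum

The Hessian of phi is constant: H = [[8, 2], [2, 8]].
det(H) = 8·8 − 2² = 60.
det(H) > 0 and tr(H) = 16 > 0, so H is positive definite and the point is a local minimum.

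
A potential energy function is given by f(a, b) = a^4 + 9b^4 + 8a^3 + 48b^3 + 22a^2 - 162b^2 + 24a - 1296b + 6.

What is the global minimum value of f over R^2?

-3324

f(a,b) separates as P(a) + Q(b) + 6, so its minimum is min P + min Q + 6.
P'(a) = 4(a + 1)(a + 2)(a + 3) vanishes at a ∈ {-3, -2, -1}; Q'(b) = 36(b - 3)(b + 3)(b + 4) vanishes at b ∈ {-4, -3, 3}.
Local minima of P (where P''>0): P(-3)=-9, P(-1)=-9. Local minima of Q: Q(-4)=1824, Q(3)=-3321.
So the global minimum of f is P(-3) + Q(3) + 6 = -9 − 3321 + 6 = -3324, attained at (-3, 3).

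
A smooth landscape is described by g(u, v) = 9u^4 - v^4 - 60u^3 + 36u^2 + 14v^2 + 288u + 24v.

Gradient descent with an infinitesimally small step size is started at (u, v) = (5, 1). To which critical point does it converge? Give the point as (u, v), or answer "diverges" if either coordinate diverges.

(4, -1)

g is separable, so gradient descent decouples: u follows -∂g/∂u, v follows -∂g/∂v.
∂g/∂u = 36(u - 4)(u - 2)(u + 1); at u=5 this is 648, so u decreases.
∂g/∂v = -4(v - 3)(v + 1)(v + 2); at v=1 this is 48, so v decreases.
u converges to its nearest critical value 4 (a local min of the u-part); v converges to -1. The iterate converges to (4, -1).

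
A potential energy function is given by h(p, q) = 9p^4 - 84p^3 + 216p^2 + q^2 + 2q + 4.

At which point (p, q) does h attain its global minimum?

h(p,q) separates as A(p) + B(q) + 4, so its minimum is min A + min B + 4.
A'(p) = 36p(p - 4)(p - 3) vanishes at p ∈ {0, 3, 4}; B'(q) = 2q + 2 vanishes at q ∈ {-1}.
Local minima of A (where A''>0): A(0)=0, A(4)=384. Local minima of B: B(-1)=-1.
So the global minimum of h is A(0) + B(-1) + 4 = 0 − 1 + 4 = 3, attained at (0, -1).

(0, -1)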